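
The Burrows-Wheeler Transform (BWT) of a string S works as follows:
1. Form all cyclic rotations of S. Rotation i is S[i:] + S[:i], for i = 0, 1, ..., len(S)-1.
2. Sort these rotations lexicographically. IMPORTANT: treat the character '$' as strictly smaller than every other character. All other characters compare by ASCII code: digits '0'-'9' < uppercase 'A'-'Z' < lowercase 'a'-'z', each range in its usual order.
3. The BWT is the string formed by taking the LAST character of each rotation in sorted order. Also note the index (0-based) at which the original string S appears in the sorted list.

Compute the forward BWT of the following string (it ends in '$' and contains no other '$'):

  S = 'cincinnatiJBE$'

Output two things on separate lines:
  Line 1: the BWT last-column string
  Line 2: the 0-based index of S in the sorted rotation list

All 14 rotations (rotation i = S[i:]+S[:i]):
  rot[0] = cincinnatiJBE$
  rot[1] = incinnatiJBE$c
  rot[2] = ncinnatiJBE$ci
  rot[3] = cinnatiJBE$cin
  rot[4] = innatiJBE$cinc
  rot[5] = nnatiJBE$cinci
  rot[6] = natiJBE$cincin
  rot[7] = atiJBE$cincinn
  rot[8] = tiJBE$cincinna
  rot[9] = iJBE$cincinnat
  rot[10] = JBE$cincinnati
  rot[11] = BE$cincinnatiJ
  rot[12] = E$cincinnatiJB
  rot[13] = $cincinnatiJBE
Sorted (with $ < everything):
  sorted[0] = $cincinnatiJBE  (last char: 'E')
  sorted[1] = BE$cincinnatiJ  (last char: 'J')
  sorted[2] = E$cincinnatiJB  (last char: 'B')
  sorted[3] = JBE$cincinnati  (last char: 'i')
  sorted[4] = atiJBE$cincinn  (last char: 'n')
  sorted[5] = cincinnatiJBE$  (last char: '$')
  sorted[6] = cinnatiJBE$cin  (last char: 'n')
  sorted[7] = iJBE$cincinnat  (last char: 't')
  sorted[8] = incinnatiJBE$c  (last char: 'c')
  sorted[9] = innatiJBE$cinc  (last char: 'c')
  sorted[10] = natiJBE$cincin  (last char: 'n')
  sorted[11] = ncinnatiJBE$ci  (last char: 'i')
  sorted[12] = nnatiJBE$cinci  (last char: 'i')
  sorted[13] = tiJBE$cincinna  (last char: 'a')
Last column: EJBin$ntccniia
Original string S is at sorted index 5

Answer: EJBin$ntccniia
5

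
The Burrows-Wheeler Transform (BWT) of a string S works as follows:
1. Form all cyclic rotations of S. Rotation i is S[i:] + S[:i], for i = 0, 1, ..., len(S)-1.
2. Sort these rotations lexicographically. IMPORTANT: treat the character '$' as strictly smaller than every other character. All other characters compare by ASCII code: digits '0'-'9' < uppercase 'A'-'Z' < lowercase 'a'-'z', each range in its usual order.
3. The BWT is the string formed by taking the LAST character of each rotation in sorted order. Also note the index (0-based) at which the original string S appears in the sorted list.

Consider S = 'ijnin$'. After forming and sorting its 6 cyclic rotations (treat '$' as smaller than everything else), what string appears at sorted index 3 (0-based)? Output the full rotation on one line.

All 6 rotations (rotation i = S[i:]+S[:i]):
  rot[0] = ijnin$
  rot[1] = jnin$i
  rot[2] = nin$ij
  rot[3] = in$ijn
  rot[4] = n$ijni
  rot[5] = $ijnin
Sorted (with $ < everything):
  sorted[0] = $ijnin
  sorted[1] = ijnin$
  sorted[2] = in$ijn
  sorted[3] = jnin$i
  sorted[4] = n$ijni
  sorted[5] = nin$ij
sorted[3] = jnin$i

Answer: jnin$i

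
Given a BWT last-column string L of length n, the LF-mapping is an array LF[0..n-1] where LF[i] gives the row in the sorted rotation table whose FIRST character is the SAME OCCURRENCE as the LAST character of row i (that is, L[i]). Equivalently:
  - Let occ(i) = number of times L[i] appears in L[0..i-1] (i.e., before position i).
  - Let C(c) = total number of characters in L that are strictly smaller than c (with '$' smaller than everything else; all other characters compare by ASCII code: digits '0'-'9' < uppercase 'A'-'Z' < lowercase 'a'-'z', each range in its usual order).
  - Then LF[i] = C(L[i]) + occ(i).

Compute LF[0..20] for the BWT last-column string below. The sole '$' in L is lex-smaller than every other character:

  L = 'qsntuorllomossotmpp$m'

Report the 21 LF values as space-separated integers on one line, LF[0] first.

Char counts: '$':1, 'l':2, 'm':3, 'n':1, 'o':4, 'p':2, 'q':1, 'r':1, 's':3, 't':2, 'u':1
C (first-col start): C('$')=0, C('l')=1, C('m')=3, C('n')=6, C('o')=7, C('p')=11, C('q')=13, C('r')=14, C('s')=15, C('t')=18, C('u')=20
L[0]='q': occ=0, LF[0]=C('q')+0=13+0=13
L[1]='s': occ=0, LF[1]=C('s')+0=15+0=15
L[2]='n': occ=0, LF[2]=C('n')+0=6+0=6
L[3]='t': occ=0, LF[3]=C('t')+0=18+0=18
L[4]='u': occ=0, LF[4]=C('u')+0=20+0=20
L[5]='o': occ=0, LF[5]=C('o')+0=7+0=7
L[6]='r': occ=0, LF[6]=C('r')+0=14+0=14
L[7]='l': occ=0, LF[7]=C('l')+0=1+0=1
L[8]='l': occ=1, LF[8]=C('l')+1=1+1=2
L[9]='o': occ=1, LF[9]=C('o')+1=7+1=8
L[10]='m': occ=0, LF[10]=C('m')+0=3+0=3
L[11]='o': occ=2, LF[11]=C('o')+2=7+2=9
L[12]='s': occ=1, LF[12]=C('s')+1=15+1=16
L[13]='s': occ=2, LF[13]=C('s')+2=15+2=17
L[14]='o': occ=3, LF[14]=C('o')+3=7+3=10
L[15]='t': occ=1, LF[15]=C('t')+1=18+1=19
L[16]='m': occ=1, LF[16]=C('m')+1=3+1=4
L[17]='p': occ=0, LF[17]=C('p')+0=11+0=11
L[18]='p': occ=1, LF[18]=C('p')+1=11+1=12
L[19]='$': occ=0, LF[19]=C('$')+0=0+0=0
L[20]='m': occ=2, LF[20]=C('m')+2=3+2=5

Answer: 13 15 6 18 20 7 14 1 2 8 3 9 16 17 10 19 4 11 12 0 5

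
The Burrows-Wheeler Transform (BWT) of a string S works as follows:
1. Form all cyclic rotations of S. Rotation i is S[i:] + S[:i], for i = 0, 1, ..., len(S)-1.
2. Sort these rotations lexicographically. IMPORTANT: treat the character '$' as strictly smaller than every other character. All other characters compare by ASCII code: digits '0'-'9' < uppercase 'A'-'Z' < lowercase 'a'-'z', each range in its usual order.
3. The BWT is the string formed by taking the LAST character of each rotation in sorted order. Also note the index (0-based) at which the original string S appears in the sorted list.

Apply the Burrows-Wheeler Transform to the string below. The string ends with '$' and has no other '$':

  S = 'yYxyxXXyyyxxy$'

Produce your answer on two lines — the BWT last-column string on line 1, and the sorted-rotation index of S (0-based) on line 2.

Answer: yxXyyyxYx$xyyX
9

Derivation:
All 14 rotations (rotation i = S[i:]+S[:i]):
  rot[0] = yYxyxXXyyyxxy$
  rot[1] = YxyxXXyyyxxy$y
  rot[2] = xyxXXyyyxxy$yY
  rot[3] = yxXXyyyxxy$yYx
  rot[4] = xXXyyyxxy$yYxy
  rot[5] = XXyyyxxy$yYxyx
  rot[6] = Xyyyxxy$yYxyxX
  rot[7] = yyyxxy$yYxyxXX
  rot[8] = yyxxy$yYxyxXXy
  rot[9] = yxxy$yYxyxXXyy
  rot[10] = xxy$yYxyxXXyyy
  rot[11] = xy$yYxyxXXyyyx
  rot[12] = y$yYxyxXXyyyxx
  rot[13] = $yYxyxXXyyyxxy
Sorted (with $ < everything):
  sorted[0] = $yYxyxXXyyyxxy  (last char: 'y')
  sorted[1] = XXyyyxxy$yYxyx  (last char: 'x')
  sorted[2] = Xyyyxxy$yYxyxX  (last char: 'X')
  sorted[3] = YxyxXXyyyxxy$y  (last char: 'y')
  sorted[4] = xXXyyyxxy$yYxy  (last char: 'y')
  sorted[5] = xxy$yYxyxXXyyy  (last char: 'y')
  sorted[6] = xy$yYxyxXXyyyx  (last char: 'x')
  sorted[7] = xyxXXyyyxxy$yY  (last char: 'Y')
  sorted[8] = y$yYxyxXXyyyxx  (last char: 'x')
  sorted[9] = yYxyxXXyyyxxy$  (last char: '$')
  sorted[10] = yxXXyyyxxy$yYx  (last char: 'x')
  sorted[11] = yxxy$yYxyxXXyy  (last char: 'y')
  sorted[12] = yyxxy$yYxyxXXy  (last char: 'y')
  sorted[13] = yyyxxy$yYxyxXX  (last char: 'X')
Last column: yxXyyyxYx$xyyX
Original string S is at sorted index 9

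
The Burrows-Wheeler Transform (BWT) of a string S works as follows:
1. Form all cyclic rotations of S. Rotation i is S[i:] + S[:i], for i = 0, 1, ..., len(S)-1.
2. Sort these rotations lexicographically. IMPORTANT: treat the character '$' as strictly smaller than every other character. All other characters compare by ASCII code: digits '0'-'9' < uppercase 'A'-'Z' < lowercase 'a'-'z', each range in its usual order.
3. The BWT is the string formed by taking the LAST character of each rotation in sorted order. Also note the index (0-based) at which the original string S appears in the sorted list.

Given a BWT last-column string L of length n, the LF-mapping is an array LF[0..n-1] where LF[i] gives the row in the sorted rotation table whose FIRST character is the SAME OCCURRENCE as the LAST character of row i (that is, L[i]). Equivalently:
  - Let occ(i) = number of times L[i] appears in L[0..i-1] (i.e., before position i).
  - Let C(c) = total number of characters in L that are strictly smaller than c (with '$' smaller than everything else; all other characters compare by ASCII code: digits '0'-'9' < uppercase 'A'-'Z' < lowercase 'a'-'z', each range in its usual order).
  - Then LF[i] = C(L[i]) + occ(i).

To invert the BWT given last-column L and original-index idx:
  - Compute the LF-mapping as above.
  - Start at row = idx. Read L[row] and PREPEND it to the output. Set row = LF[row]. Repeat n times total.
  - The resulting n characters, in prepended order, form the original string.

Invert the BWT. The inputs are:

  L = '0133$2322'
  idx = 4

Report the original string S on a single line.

LF mapping: 1 2 6 7 0 3 8 4 5
Walk LF starting at row 4, prepending L[row]:
  step 1: row=4, L[4]='$', prepend. Next row=LF[4]=0
  step 2: row=0, L[0]='0', prepend. Next row=LF[0]=1
  step 3: row=1, L[1]='1', prepend. Next row=LF[1]=2
  step 4: row=2, L[2]='3', prepend. Next row=LF[2]=6
  step 5: row=6, L[6]='3', prepend. Next row=LF[6]=8
  step 6: row=8, L[8]='2', prepend. Next row=LF[8]=5
  step 7: row=5, L[5]='2', prepend. Next row=LF[5]=3
  step 8: row=3, L[3]='3', prepend. Next row=LF[3]=7
  step 9: row=7, L[7]='2', prepend. Next row=LF[7]=4
Reversed output: 23223310$

Answer: 23223310$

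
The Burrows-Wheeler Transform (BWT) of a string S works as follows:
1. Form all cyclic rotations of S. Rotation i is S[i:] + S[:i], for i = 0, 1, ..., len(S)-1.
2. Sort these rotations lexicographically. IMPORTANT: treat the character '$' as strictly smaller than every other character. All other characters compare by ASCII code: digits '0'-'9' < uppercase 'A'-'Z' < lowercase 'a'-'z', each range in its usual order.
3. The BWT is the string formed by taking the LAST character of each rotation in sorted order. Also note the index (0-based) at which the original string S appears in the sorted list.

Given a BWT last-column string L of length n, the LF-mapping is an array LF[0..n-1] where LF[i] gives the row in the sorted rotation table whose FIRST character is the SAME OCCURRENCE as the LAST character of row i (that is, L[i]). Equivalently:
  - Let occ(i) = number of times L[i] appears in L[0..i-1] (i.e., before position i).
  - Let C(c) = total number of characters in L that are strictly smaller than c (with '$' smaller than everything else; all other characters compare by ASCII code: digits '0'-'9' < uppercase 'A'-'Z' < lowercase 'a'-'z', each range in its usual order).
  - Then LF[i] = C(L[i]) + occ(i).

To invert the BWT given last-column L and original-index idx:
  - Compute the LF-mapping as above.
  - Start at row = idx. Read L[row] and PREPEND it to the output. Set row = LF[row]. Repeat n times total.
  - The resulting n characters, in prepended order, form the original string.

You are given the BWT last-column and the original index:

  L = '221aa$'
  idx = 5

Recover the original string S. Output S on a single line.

LF mapping: 2 3 1 4 5 0
Walk LF starting at row 5, prepending L[row]:
  step 1: row=5, L[5]='$', prepend. Next row=LF[5]=0
  step 2: row=0, L[0]='2', prepend. Next row=LF[0]=2
  step 3: row=2, L[2]='1', prepend. Next row=LF[2]=1
  step 4: row=1, L[1]='2', prepend. Next row=LF[1]=3
  step 5: row=3, L[3]='a', prepend. Next row=LF[3]=4
  step 6: row=4, L[4]='a', prepend. Next row=LF[4]=5
Reversed output: aa212$

Answer: aa212$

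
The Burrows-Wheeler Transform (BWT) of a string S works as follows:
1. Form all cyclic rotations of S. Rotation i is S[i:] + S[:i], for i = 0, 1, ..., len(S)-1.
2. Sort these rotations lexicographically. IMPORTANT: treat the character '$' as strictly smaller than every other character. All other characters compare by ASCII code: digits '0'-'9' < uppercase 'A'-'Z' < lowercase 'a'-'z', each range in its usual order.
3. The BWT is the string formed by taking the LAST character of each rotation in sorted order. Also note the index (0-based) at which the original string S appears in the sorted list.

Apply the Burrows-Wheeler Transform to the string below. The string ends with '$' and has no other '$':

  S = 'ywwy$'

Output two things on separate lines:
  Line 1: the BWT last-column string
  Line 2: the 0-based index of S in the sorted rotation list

Answer: yyww$
4

Derivation:
All 5 rotations (rotation i = S[i:]+S[:i]):
  rot[0] = ywwy$
  rot[1] = wwy$y
  rot[2] = wy$yw
  rot[3] = y$yww
  rot[4] = $ywwy
Sorted (with $ < everything):
  sorted[0] = $ywwy  (last char: 'y')
  sorted[1] = wwy$y  (last char: 'y')
  sorted[2] = wy$yw  (last char: 'w')
  sorted[3] = y$yww  (last char: 'w')
  sorted[4] = ywwy$  (last char: '$')
Last column: yyww$
Original string S is at sorted index 4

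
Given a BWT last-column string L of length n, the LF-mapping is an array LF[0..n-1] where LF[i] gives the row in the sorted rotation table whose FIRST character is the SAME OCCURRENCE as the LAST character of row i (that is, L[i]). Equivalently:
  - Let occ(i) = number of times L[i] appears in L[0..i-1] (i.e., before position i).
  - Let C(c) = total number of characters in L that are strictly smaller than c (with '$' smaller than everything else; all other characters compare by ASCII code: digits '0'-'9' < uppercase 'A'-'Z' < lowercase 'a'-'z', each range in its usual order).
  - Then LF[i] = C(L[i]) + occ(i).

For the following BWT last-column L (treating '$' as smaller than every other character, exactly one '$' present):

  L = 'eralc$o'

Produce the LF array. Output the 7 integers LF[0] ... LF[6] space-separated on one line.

Answer: 3 6 1 4 2 0 5

Derivation:
Char counts: '$':1, 'a':1, 'c':1, 'e':1, 'l':1, 'o':1, 'r':1
C (first-col start): C('$')=0, C('a')=1, C('c')=2, C('e')=3, C('l')=4, C('o')=5, C('r')=6
L[0]='e': occ=0, LF[0]=C('e')+0=3+0=3
L[1]='r': occ=0, LF[1]=C('r')+0=6+0=6
L[2]='a': occ=0, LF[2]=C('a')+0=1+0=1
L[3]='l': occ=0, LF[3]=C('l')+0=4+0=4
L[4]='c': occ=0, LF[4]=C('c')+0=2+0=2
L[5]='$': occ=0, LF[5]=C('$')+0=0+0=0
L[6]='o': occ=0, LF[6]=C('o')+0=5+0=5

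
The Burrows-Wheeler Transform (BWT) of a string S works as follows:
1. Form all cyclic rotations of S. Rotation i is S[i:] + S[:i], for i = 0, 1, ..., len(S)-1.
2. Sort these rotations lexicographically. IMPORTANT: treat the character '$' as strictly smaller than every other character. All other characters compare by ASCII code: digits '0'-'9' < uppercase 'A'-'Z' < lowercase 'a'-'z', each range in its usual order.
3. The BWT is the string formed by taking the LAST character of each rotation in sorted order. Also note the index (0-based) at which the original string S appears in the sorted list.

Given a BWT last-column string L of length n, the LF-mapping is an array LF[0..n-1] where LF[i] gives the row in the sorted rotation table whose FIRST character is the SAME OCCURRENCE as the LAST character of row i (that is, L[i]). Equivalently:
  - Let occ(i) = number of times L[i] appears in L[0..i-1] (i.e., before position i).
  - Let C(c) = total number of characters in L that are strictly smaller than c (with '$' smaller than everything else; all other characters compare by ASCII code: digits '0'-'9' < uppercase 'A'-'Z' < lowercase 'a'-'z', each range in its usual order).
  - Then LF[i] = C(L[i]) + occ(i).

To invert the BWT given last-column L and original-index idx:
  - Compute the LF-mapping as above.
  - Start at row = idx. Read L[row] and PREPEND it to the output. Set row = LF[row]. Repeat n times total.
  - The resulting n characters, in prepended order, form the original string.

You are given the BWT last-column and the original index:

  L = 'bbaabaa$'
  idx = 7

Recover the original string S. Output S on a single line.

Answer: babaaab$

Derivation:
LF mapping: 5 6 1 2 7 3 4 0
Walk LF starting at row 7, prepending L[row]:
  step 1: row=7, L[7]='$', prepend. Next row=LF[7]=0
  step 2: row=0, L[0]='b', prepend. Next row=LF[0]=5
  step 3: row=5, L[5]='a', prepend. Next row=LF[5]=3
  step 4: row=3, L[3]='a', prepend. Next row=LF[3]=2
  step 5: row=2, L[2]='a', prepend. Next row=LF[2]=1
  step 6: row=1, L[1]='b', prepend. Next row=LF[1]=6
  step 7: row=6, L[6]='a', prepend. Next row=LF[6]=4
  step 8: row=4, L[4]='b', prepend. Next row=LF[4]=7
Reversed output: babaaab$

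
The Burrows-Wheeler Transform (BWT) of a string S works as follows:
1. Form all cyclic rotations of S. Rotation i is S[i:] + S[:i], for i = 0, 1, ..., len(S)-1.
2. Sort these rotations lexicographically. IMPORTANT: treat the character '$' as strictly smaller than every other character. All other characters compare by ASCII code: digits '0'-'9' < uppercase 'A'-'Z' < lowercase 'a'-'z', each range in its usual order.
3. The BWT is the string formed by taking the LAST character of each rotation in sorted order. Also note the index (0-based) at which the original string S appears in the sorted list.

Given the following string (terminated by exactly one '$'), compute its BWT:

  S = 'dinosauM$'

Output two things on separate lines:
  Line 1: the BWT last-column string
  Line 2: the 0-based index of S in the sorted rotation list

All 9 rotations (rotation i = S[i:]+S[:i]):
  rot[0] = dinosauM$
  rot[1] = inosauM$d
  rot[2] = nosauM$di
  rot[3] = osauM$din
  rot[4] = sauM$dino
  rot[5] = auM$dinos
  rot[6] = uM$dinosa
  rot[7] = M$dinosau
  rot[8] = $dinosauM
Sorted (with $ < everything):
  sorted[0] = $dinosauM  (last char: 'M')
  sorted[1] = M$dinosau  (last char: 'u')
  sorted[2] = auM$dinos  (last char: 's')
  sorted[3] = dinosauM$  (last char: '$')
  sorted[4] = inosauM$d  (last char: 'd')
  sorted[5] = nosauM$di  (last char: 'i')
  sorted[6] = osauM$din  (last char: 'n')
  sorted[7] = sauM$dino  (last char: 'o')
  sorted[8] = uM$dinosa  (last char: 'a')
Last column: Mus$dinoa
Original string S is at sorted index 3

Answer: Mus$dinoa
3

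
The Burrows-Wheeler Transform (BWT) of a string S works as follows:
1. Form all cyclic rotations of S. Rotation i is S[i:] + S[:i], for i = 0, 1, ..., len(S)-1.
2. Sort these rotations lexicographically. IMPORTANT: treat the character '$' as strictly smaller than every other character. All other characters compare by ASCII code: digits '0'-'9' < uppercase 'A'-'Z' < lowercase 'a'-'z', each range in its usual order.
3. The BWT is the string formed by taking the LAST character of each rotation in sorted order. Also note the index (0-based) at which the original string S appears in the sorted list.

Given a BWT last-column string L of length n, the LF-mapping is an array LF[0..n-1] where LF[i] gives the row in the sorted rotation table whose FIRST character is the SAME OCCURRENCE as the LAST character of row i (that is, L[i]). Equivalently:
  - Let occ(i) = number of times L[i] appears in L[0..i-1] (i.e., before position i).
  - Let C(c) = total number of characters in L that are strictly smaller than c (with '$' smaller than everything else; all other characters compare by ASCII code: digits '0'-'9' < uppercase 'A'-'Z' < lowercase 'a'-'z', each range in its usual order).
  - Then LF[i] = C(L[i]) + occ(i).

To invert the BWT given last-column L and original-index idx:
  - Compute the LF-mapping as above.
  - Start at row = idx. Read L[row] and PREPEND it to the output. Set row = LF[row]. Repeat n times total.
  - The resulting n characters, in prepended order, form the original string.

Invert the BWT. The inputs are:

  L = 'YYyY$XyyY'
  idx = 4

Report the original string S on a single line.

LF mapping: 2 3 6 4 0 1 7 8 5
Walk LF starting at row 4, prepending L[row]:
  step 1: row=4, L[4]='$', prepend. Next row=LF[4]=0
  step 2: row=0, L[0]='Y', prepend. Next row=LF[0]=2
  step 3: row=2, L[2]='y', prepend. Next row=LF[2]=6
  step 4: row=6, L[6]='y', prepend. Next row=LF[6]=7
  step 5: row=7, L[7]='y', prepend. Next row=LF[7]=8
  step 6: row=8, L[8]='Y', prepend. Next row=LF[8]=5
  step 7: row=5, L[5]='X', prepend. Next row=LF[5]=1
  step 8: row=1, L[1]='Y', prepend. Next row=LF[1]=3
  step 9: row=3, L[3]='Y', prepend. Next row=LF[3]=4
Reversed output: YYXYyyyY$

Answer: YYXYyyyY$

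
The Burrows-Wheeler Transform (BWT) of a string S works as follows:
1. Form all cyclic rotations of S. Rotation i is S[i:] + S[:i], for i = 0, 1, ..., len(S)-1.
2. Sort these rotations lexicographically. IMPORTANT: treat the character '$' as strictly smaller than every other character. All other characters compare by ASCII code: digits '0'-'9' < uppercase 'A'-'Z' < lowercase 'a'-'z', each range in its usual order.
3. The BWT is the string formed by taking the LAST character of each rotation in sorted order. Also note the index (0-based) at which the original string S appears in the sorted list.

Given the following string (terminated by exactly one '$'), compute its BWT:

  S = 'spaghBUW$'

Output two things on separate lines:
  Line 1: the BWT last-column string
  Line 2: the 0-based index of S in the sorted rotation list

Answer: WhBUpags$
8

Derivation:
All 9 rotations (rotation i = S[i:]+S[:i]):
  rot[0] = spaghBUW$
  rot[1] = paghBUW$s
  rot[2] = aghBUW$sp
  rot[3] = ghBUW$spa
  rot[4] = hBUW$spag
  rot[5] = BUW$spagh
  rot[6] = UW$spaghB
  rot[7] = W$spaghBU
  rot[8] = $spaghBUW
Sorted (with $ < everything):
  sorted[0] = $spaghBUW  (last char: 'W')
  sorted[1] = BUW$spagh  (last char: 'h')
  sorted[2] = UW$spaghB  (last char: 'B')
  sorted[3] = W$spaghBU  (last char: 'U')
  sorted[4] = aghBUW$sp  (last char: 'p')
  sorted[5] = ghBUW$spa  (last char: 'a')
  sorted[6] = hBUW$spag  (last char: 'g')
  sorted[7] = paghBUW$s  (last char: 's')
  sorted[8] = spaghBUW$  (last char: '$')
Last column: WhBUpags$
Original string S is at sorted index 8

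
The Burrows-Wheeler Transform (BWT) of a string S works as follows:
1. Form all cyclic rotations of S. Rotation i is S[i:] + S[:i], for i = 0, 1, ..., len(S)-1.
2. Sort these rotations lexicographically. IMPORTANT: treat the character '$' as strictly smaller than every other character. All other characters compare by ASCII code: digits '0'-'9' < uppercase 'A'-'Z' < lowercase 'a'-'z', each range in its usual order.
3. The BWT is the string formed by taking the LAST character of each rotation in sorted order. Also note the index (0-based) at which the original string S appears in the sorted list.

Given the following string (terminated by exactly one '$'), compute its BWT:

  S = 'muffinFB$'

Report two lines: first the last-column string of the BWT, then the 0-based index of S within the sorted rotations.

All 9 rotations (rotation i = S[i:]+S[:i]):
  rot[0] = muffinFB$
  rot[1] = uffinFB$m
  rot[2] = ffinFB$mu
  rot[3] = finFB$muf
  rot[4] = inFB$muff
  rot[5] = nFB$muffi
  rot[6] = FB$muffin
  rot[7] = B$muffinF
  rot[8] = $muffinFB
Sorted (with $ < everything):
  sorted[0] = $muffinFB  (last char: 'B')
  sorted[1] = B$muffinF  (last char: 'F')
  sorted[2] = FB$muffin  (last char: 'n')
  sorted[3] = ffinFB$mu  (last char: 'u')
  sorted[4] = finFB$muf  (last char: 'f')
  sorted[5] = inFB$muff  (last char: 'f')
  sorted[6] = muffinFB$  (last char: '$')
  sorted[7] = nFB$muffi  (last char: 'i')
  sorted[8] = uffinFB$m  (last char: 'm')
Last column: BFnuff$im
Original string S is at sorted index 6

Answer: BFnuff$im
6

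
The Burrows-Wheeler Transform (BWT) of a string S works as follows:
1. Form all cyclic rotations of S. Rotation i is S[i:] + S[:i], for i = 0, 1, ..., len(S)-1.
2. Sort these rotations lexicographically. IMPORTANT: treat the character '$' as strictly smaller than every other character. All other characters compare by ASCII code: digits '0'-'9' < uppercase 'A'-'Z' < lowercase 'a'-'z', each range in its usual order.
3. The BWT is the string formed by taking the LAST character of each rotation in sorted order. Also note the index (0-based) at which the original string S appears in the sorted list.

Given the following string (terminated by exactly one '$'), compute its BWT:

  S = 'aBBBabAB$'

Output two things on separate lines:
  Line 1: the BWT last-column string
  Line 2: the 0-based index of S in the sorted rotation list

Answer: BbAaBB$Ba
6

Derivation:
All 9 rotations (rotation i = S[i:]+S[:i]):
  rot[0] = aBBBabAB$
  rot[1] = BBBabAB$a
  rot[2] = BBabAB$aB
  rot[3] = BabAB$aBB
  rot[4] = abAB$aBBB
  rot[5] = bAB$aBBBa
  rot[6] = AB$aBBBab
  rot[7] = B$aBBBabA
  rot[8] = $aBBBabAB
Sorted (with $ < everything):
  sorted[0] = $aBBBabAB  (last char: 'B')
  sorted[1] = AB$aBBBab  (last char: 'b')
  sorted[2] = B$aBBBabA  (last char: 'A')
  sorted[3] = BBBabAB$a  (last char: 'a')
  sorted[4] = BBabAB$aB  (last char: 'B')
  sorted[5] = BabAB$aBB  (last char: 'B')
  sorted[6] = aBBBabAB$  (last char: '$')
  sorted[7] = abAB$aBBB  (last char: 'B')
  sorted[8] = bAB$aBBBa  (last char: 'a')
Last column: BbAaBB$Ba
Original string S is at sorted index 6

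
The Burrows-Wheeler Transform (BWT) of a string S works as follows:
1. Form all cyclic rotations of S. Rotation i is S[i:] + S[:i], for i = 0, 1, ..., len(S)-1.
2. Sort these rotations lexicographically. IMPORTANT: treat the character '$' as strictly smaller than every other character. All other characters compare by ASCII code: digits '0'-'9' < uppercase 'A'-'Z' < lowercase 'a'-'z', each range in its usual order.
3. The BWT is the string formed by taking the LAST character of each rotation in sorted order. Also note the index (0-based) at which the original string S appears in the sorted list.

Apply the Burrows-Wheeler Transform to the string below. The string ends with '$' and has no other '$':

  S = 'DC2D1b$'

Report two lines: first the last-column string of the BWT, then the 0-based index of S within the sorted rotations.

Answer: bDCD2$1
5

Derivation:
All 7 rotations (rotation i = S[i:]+S[:i]):
  rot[0] = DC2D1b$
  rot[1] = C2D1b$D
  rot[2] = 2D1b$DC
  rot[3] = D1b$DC2
  rot[4] = 1b$DC2D
  rot[5] = b$DC2D1
  rot[6] = $DC2D1b
Sorted (with $ < everything):
  sorted[0] = $DC2D1b  (last char: 'b')
  sorted[1] = 1b$DC2D  (last char: 'D')
  sorted[2] = 2D1b$DC  (last char: 'C')
  sorted[3] = C2D1b$D  (last char: 'D')
  sorted[4] = D1b$DC2  (last char: '2')
  sorted[5] = DC2D1b$  (last char: '$')
  sorted[6] = b$DC2D1  (last char: '1')
Last column: bDCD2$1
Original string S is at sorted index 5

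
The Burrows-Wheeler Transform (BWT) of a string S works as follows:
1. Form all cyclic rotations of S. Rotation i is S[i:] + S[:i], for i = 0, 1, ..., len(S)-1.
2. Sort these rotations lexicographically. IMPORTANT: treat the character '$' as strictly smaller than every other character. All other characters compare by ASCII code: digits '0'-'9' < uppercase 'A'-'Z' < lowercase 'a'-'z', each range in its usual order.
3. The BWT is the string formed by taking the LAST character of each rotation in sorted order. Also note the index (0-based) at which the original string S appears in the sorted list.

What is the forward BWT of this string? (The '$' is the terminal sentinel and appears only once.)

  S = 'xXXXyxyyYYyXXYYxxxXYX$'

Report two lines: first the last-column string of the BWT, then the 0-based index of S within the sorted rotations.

All 22 rotations (rotation i = S[i:]+S[:i]):
  rot[0] = xXXXyxyyYYyXXYYxxxXYX$
  rot[1] = XXXyxyyYYyXXYYxxxXYX$x
  rot[2] = XXyxyyYYyXXYYxxxXYX$xX
  rot[3] = XyxyyYYyXXYYxxxXYX$xXX
  rot[4] = yxyyYYyXXYYxxxXYX$xXXX
  rot[5] = xyyYYyXXYYxxxXYX$xXXXy
  rot[6] = yyYYyXXYYxxxXYX$xXXXyx
  rot[7] = yYYyXXYYxxxXYX$xXXXyxy
  rot[8] = YYyXXYYxxxXYX$xXXXyxyy
  rot[9] = YyXXYYxxxXYX$xXXXyxyyY
  rot[10] = yXXYYxxxXYX$xXXXyxyyYY
  rot[11] = XXYYxxxXYX$xXXXyxyyYYy
  rot[12] = XYYxxxXYX$xXXXyxyyYYyX
  rot[13] = YYxxxXYX$xXXXyxyyYYyXX
  rot[14] = YxxxXYX$xXXXyxyyYYyXXY
  rot[15] = xxxXYX$xXXXyxyyYYyXXYY
  rot[16] = xxXYX$xXXXyxyyYYyXXYYx
  rot[17] = xXYX$xXXXyxyyYYyXXYYxx
  rot[18] = XYX$xXXXyxyyYYyXXYYxxx
  rot[19] = YX$xXXXyxyyYYyXXYYxxxX
  rot[20] = X$xXXXyxyyYYyXXYYxxxXY
  rot[21] = $xXXXyxyyYYyXXYYxxxXYX
Sorted (with $ < everything):
  sorted[0] = $xXXXyxyyYYyXXYYxxxXYX  (last char: 'X')
  sorted[1] = X$xXXXyxyyYYyXXYYxxxXY  (last char: 'Y')
  sorted[2] = XXXyxyyYYyXXYYxxxXYX$x  (last char: 'x')
  sorted[3] = XXYYxxxXYX$xXXXyxyyYYy  (last char: 'y')
  sorted[4] = XXyxyyYYyXXYYxxxXYX$xX  (last char: 'X')
  sorted[5] = XYX$xXXXyxyyYYyXXYYxxx  (last char: 'x')
  sorted[6] = XYYxxxXYX$xXXXyxyyYYyX  (last char: 'X')
  sorted[7] = XyxyyYYyXXYYxxxXYX$xXX  (last char: 'X')
  sorted[8] = YX$xXXXyxyyYYyXXYYxxxX  (last char: 'X')
  sorted[9] = YYxxxXYX$xXXXyxyyYYyXX  (last char: 'X')
  sorted[10] = YYyXXYYxxxXYX$xXXXyxyy  (last char: 'y')
  sorted[11] = YxxxXYX$xXXXyxyyYYyXXY  (last char: 'Y')
  sorted[12] = YyXXYYxxxXYX$xXXXyxyyY  (last char: 'Y')
  sorted[13] = xXXXyxyyYYyXXYYxxxXYX$  (last char: '$')
  sorted[14] = xXYX$xXXXyxyyYYyXXYYxx  (last char: 'x')
  sorted[15] = xxXYX$xXXXyxyyYYyXXYYx  (last char: 'x')
  sorted[16] = xxxXYX$xXXXyxyyYYyXXYY  (last char: 'Y')
  sorted[17] = xyyYYyXXYYxxxXYX$xXXXy  (last char: 'y')
  sorted[18] = yXXYYxxxXYX$xXXXyxyyYY  (last char: 'Y')
  sorted[19] = yYYyXXYYxxxXYX$xXXXyxy  (last char: 'y')
  sorted[20] = yxyyYYyXXYYxxxXYX$xXXX  (last char: 'X')
  sorted[21] = yyYYyXXYYxxxXYX$xXXXyx  (last char: 'x')
Last column: XYxyXxXXXXyYY$xxYyYyXx
Original string S is at sorted index 13

Answer: XYxyXxXXXXyYY$xxYyYyXx
13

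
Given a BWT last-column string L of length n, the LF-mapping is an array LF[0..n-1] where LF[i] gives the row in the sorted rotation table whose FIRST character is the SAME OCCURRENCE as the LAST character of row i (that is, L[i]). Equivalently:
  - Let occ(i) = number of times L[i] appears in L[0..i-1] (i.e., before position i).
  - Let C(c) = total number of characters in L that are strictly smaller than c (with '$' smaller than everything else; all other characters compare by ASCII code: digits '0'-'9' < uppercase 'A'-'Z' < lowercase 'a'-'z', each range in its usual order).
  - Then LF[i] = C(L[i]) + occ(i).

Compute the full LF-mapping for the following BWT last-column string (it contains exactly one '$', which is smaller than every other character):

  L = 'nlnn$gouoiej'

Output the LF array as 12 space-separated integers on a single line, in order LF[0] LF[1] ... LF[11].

Char counts: '$':1, 'e':1, 'g':1, 'i':1, 'j':1, 'l':1, 'n':3, 'o':2, 'u':1
C (first-col start): C('$')=0, C('e')=1, C('g')=2, C('i')=3, C('j')=4, C('l')=5, C('n')=6, C('o')=9, C('u')=11
L[0]='n': occ=0, LF[0]=C('n')+0=6+0=6
L[1]='l': occ=0, LF[1]=C('l')+0=5+0=5
L[2]='n': occ=1, LF[2]=C('n')+1=6+1=7
L[3]='n': occ=2, LF[3]=C('n')+2=6+2=8
L[4]='$': occ=0, LF[4]=C('$')+0=0+0=0
L[5]='g': occ=0, LF[5]=C('g')+0=2+0=2
L[6]='o': occ=0, LF[6]=C('o')+0=9+0=9
L[7]='u': occ=0, LF[7]=C('u')+0=11+0=11
L[8]='o': occ=1, LF[8]=C('o')+1=9+1=10
L[9]='i': occ=0, LF[9]=C('i')+0=3+0=3
L[10]='e': occ=0, LF[10]=C('e')+0=1+0=1
L[11]='j': occ=0, LF[11]=C('j')+0=4+0=4

Answer: 6 5 7 8 0 2 9 11 10 3 1 4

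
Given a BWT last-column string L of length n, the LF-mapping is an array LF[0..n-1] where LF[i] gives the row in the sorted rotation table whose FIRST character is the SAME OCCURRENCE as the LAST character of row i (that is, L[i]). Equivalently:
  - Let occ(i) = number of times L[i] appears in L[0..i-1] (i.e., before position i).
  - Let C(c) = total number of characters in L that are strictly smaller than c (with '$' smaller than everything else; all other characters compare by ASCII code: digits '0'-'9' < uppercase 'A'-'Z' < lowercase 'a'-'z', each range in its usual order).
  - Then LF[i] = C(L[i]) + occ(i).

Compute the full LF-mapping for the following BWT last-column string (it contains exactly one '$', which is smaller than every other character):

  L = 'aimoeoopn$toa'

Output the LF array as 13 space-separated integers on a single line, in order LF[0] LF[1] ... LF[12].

Answer: 1 4 5 7 3 8 9 11 6 0 12 10 2

Derivation:
Char counts: '$':1, 'a':2, 'e':1, 'i':1, 'm':1, 'n':1, 'o':4, 'p':1, 't':1
C (first-col start): C('$')=0, C('a')=1, C('e')=3, C('i')=4, C('m')=5, C('n')=6, C('o')=7, C('p')=11, C('t')=12
L[0]='a': occ=0, LF[0]=C('a')+0=1+0=1
L[1]='i': occ=0, LF[1]=C('i')+0=4+0=4
L[2]='m': occ=0, LF[2]=C('m')+0=5+0=5
L[3]='o': occ=0, LF[3]=C('o')+0=7+0=7
L[4]='e': occ=0, LF[4]=C('e')+0=3+0=3
L[5]='o': occ=1, LF[5]=C('o')+1=7+1=8
L[6]='o': occ=2, LF[6]=C('o')+2=7+2=9
L[7]='p': occ=0, LF[7]=C('p')+0=11+0=11
L[8]='n': occ=0, LF[8]=C('n')+0=6+0=6
L[9]='$': occ=0, LF[9]=C('$')+0=0+0=0
L[10]='t': occ=0, LF[10]=C('t')+0=12+0=12
L[11]='o': occ=3, LF[11]=C('o')+3=7+3=10
L[12]='a': occ=1, LF[12]=C('a')+1=1+1=2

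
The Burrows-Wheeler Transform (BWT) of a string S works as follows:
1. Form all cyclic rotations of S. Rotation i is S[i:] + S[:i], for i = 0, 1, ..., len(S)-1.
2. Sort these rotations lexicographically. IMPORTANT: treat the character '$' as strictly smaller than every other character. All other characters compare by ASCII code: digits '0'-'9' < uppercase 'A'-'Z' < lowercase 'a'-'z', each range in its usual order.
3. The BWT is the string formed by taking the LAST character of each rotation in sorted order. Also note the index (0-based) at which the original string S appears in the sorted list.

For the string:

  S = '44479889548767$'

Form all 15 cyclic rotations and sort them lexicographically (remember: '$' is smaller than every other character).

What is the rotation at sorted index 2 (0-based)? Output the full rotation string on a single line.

All 15 rotations (rotation i = S[i:]+S[:i]):
  rot[0] = 44479889548767$
  rot[1] = 4479889548767$4
  rot[2] = 479889548767$44
  rot[3] = 79889548767$444
  rot[4] = 9889548767$4447
  rot[5] = 889548767$44479
  rot[6] = 89548767$444798
  rot[7] = 9548767$4447988
  rot[8] = 548767$44479889
  rot[9] = 48767$444798895
  rot[10] = 8767$4447988954
  rot[11] = 767$44479889548
  rot[12] = 67$444798895487
  rot[13] = 7$4447988954876
  rot[14] = $44479889548767
Sorted (with $ < everything):
  sorted[0] = $44479889548767
  sorted[1] = 44479889548767$
  sorted[2] = 4479889548767$4
  sorted[3] = 479889548767$44
  sorted[4] = 48767$444798895
  sorted[5] = 548767$44479889
  sorted[6] = 67$444798895487
  sorted[7] = 7$4447988954876
  sorted[8] = 767$44479889548
  sorted[9] = 79889548767$444
  sorted[10] = 8767$4447988954
  sorted[11] = 889548767$44479
  sorted[12] = 89548767$444798
  sorted[13] = 9548767$4447988
  sorted[14] = 9889548767$4447
sorted[2] = 4479889548767$4

Answer: 4479889548767$4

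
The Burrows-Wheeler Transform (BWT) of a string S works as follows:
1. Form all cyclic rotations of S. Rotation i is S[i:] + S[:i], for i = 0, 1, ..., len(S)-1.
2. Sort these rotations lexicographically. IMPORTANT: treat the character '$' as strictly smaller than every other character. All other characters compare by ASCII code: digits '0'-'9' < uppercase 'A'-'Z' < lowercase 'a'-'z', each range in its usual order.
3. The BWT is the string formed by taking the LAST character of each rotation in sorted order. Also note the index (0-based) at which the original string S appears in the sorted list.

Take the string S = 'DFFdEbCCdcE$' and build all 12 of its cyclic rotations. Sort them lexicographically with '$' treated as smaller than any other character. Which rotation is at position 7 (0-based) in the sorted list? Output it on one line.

Answer: FdEbCCdcE$DF

Derivation:
All 12 rotations (rotation i = S[i:]+S[:i]):
  rot[0] = DFFdEbCCdcE$
  rot[1] = FFdEbCCdcE$D
  rot[2] = FdEbCCdcE$DF
  rot[3] = dEbCCdcE$DFF
  rot[4] = EbCCdcE$DFFd
  rot[5] = bCCdcE$DFFdE
  rot[6] = CCdcE$DFFdEb
  rot[7] = CdcE$DFFdEbC
  rot[8] = dcE$DFFdEbCC
  rot[9] = cE$DFFdEbCCd
  rot[10] = E$DFFdEbCCdc
  rot[11] = $DFFdEbCCdcE
Sorted (with $ < everything):
  sorted[0] = $DFFdEbCCdcE
  sorted[1] = CCdcE$DFFdEb
  sorted[2] = CdcE$DFFdEbC
  sorted[3] = DFFdEbCCdcE$
  sorted[4] = E$DFFdEbCCdc
  sorted[5] = EbCCdcE$DFFd
  sorted[6] = FFdEbCCdcE$D
  sorted[7] = FdEbCCdcE$DF
  sorted[8] = bCCdcE$DFFdE
  sorted[9] = cE$DFFdEbCCd
  sorted[10] = dEbCCdcE$DFF
  sorted[11] = dcE$DFFdEbCC
sorted[7] = FdEbCCdcE$DF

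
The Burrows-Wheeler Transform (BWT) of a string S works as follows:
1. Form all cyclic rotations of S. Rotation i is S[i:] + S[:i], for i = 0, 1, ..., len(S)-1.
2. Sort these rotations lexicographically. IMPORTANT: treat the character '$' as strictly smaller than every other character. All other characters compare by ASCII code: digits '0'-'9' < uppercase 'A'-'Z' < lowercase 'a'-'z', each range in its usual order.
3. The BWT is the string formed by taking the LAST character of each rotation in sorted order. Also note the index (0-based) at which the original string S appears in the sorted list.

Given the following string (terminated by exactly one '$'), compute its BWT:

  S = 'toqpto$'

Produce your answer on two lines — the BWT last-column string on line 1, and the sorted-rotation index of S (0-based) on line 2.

Answer: ottqop$
6

Derivation:
All 7 rotations (rotation i = S[i:]+S[:i]):
  rot[0] = toqpto$
  rot[1] = oqpto$t
  rot[2] = qpto$to
  rot[3] = pto$toq
  rot[4] = to$toqp
  rot[5] = o$toqpt
  rot[6] = $toqpto
Sorted (with $ < everything):
  sorted[0] = $toqpto  (last char: 'o')
  sorted[1] = o$toqpt  (last char: 't')
  sorted[2] = oqpto$t  (last char: 't')
  sorted[3] = pto$toq  (last char: 'q')
  sorted[4] = qpto$to  (last char: 'o')
  sorted[5] = to$toqp  (last char: 'p')
  sorted[6] = toqpto$  (last char: '$')
Last column: ottqop$
Original string S is at sorted index 6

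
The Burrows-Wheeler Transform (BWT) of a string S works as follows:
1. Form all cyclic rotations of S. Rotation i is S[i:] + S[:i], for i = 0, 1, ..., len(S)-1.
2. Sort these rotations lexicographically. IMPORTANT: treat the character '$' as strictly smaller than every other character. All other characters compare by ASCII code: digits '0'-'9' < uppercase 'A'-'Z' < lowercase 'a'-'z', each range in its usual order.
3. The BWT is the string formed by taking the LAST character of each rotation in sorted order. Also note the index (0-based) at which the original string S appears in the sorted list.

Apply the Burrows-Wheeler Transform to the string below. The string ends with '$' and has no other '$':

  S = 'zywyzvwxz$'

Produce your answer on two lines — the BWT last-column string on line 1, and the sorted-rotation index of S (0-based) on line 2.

All 10 rotations (rotation i = S[i:]+S[:i]):
  rot[0] = zywyzvwxz$
  rot[1] = ywyzvwxz$z
  rot[2] = wyzvwxz$zy
  rot[3] = yzvwxz$zyw
  rot[4] = zvwxz$zywy
  rot[5] = vwxz$zywyz
  rot[6] = wxz$zywyzv
  rot[7] = xz$zywyzvw
  rot[8] = z$zywyzvwx
  rot[9] = $zywyzvwxz
Sorted (with $ < everything):
  sorted[0] = $zywyzvwxz  (last char: 'z')
  sorted[1] = vwxz$zywyz  (last char: 'z')
  sorted[2] = wxz$zywyzv  (last char: 'v')
  sorted[3] = wyzvwxz$zy  (last char: 'y')
  sorted[4] = xz$zywyzvw  (last char: 'w')
  sorted[5] = ywyzvwxz$z  (last char: 'z')
  sorted[6] = yzvwxz$zyw  (last char: 'w')
  sorted[7] = z$zywyzvwx  (last char: 'x')
  sorted[8] = zvwxz$zywy  (last char: 'y')
  sorted[9] = zywyzvwxz$  (last char: '$')
Last column: zzvywzwxy$
Original string S is at sorted index 9

Answer: zzvywzwxy$
9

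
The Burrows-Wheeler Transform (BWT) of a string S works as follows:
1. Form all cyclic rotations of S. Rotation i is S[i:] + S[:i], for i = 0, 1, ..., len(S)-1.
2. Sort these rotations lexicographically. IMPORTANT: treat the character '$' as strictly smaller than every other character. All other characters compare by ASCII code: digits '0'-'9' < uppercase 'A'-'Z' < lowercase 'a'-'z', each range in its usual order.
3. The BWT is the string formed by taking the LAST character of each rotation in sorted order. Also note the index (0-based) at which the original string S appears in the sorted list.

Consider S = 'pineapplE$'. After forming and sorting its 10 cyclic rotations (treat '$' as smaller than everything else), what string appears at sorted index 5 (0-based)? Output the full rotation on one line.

Answer: lE$pineapp

Derivation:
All 10 rotations (rotation i = S[i:]+S[:i]):
  rot[0] = pineapplE$
  rot[1] = ineapplE$p
  rot[2] = neapplE$pi
  rot[3] = eapplE$pin
  rot[4] = applE$pine
  rot[5] = pplE$pinea
  rot[6] = plE$pineap
  rot[7] = lE$pineapp
  rot[8] = E$pineappl
  rot[9] = $pineapplE
Sorted (with $ < everything):
  sorted[0] = $pineapplE
  sorted[1] = E$pineappl
  sorted[2] = applE$pine
  sorted[3] = eapplE$pin
  sorted[4] = ineapplE$p
  sorted[5] = lE$pineapp
  sorted[6] = neapplE$pi
  sorted[7] = pineapplE$
  sorted[8] = plE$pineap
  sorted[9] = pplE$pinea
sorted[5] = lE$pineapp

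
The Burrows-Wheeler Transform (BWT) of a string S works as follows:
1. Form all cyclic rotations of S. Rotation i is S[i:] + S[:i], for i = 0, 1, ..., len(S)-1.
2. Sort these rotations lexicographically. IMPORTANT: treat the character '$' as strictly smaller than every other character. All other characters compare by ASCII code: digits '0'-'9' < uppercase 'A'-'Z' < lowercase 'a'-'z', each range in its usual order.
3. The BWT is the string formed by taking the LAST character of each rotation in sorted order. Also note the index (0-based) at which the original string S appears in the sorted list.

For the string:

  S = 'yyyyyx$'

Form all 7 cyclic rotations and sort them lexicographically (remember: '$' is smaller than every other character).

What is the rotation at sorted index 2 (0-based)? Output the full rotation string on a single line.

All 7 rotations (rotation i = S[i:]+S[:i]):
  rot[0] = yyyyyx$
  rot[1] = yyyyx$y
  rot[2] = yyyx$yy
  rot[3] = yyx$yyy
  rot[4] = yx$yyyy
  rot[5] = x$yyyyy
  rot[6] = $yyyyyx
Sorted (with $ < everything):
  sorted[0] = $yyyyyx
  sorted[1] = x$yyyyy
  sorted[2] = yx$yyyy
  sorted[3] = yyx$yyy
  sorted[4] = yyyx$yy
  sorted[5] = yyyyx$y
  sorted[6] = yyyyyx$
sorted[2] = yx$yyyy

Answer: yx$yyyy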